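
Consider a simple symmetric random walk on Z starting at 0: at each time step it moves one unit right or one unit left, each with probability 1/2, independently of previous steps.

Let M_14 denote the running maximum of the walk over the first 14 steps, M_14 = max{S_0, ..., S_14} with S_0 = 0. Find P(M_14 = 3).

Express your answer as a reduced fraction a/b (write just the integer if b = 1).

Answer: 1001/8192

Derivation:
Let M_14 = max(S_0,...,S_14). Use the reflection principle: for j ≥ 1, #{paths with M_14 ≥ j} = #{S_14 ≥ j} + #{S_14 ≥ j+1}.
By reflection, #{M_14 ≥ 3} = #{S_14 ≥ 3} + #{S_14 ≥ 4} = 3473 + 3473 = 6946.
#{M_14 ≥ 4} = #{S_14 ≥ 4} + #{S_14 ≥ 5} = 3473 + 1471 = 4944.
#{M_14 = 3} = 6946 - 4944 = 2002.
P(M_14 = 3) = 2002/16384 = 1001/8192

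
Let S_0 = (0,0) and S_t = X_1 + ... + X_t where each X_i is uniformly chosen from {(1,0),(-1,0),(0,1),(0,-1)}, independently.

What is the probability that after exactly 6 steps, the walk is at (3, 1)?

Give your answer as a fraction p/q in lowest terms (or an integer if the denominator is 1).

Let h be the number of horizontal steps (so 6-h are vertical). To end at (3,1) need (h+3)/2 right-steps and ((6-h)+1)/2 up-steps.
Sum over h with 3 ≤ h ≤ 5, h ≡ 1 (mod 2), 6-h ≡ 1 (mod 2):
h=3: C(6,3)·C(3,3)·C(3,2) = 20·1·3 = 60
h=5: C(6,5)·C(5,4)·C(1,1) = 6·5·1 = 30
Total favorable: 90
Total paths: 4^6 = 4096
P = 90/4096 = 45/2048

Answer: 45/2048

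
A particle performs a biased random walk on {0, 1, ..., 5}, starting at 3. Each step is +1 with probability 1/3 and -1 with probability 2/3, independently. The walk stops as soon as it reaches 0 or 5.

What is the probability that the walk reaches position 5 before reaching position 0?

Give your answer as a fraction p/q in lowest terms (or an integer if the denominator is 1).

Answer: 7/31

Derivation:
Biased walk: p = 1/3, q = 2/3, r = q/p = 2
Gambler's ruin: P(hit 5 before 0 | start at 3) = (1 - r^a)/(1 - r^N)
r^3 = 8; r^5 = 32
P = (1 - 8) / (1 - 32) = -7 / -31 = 7/31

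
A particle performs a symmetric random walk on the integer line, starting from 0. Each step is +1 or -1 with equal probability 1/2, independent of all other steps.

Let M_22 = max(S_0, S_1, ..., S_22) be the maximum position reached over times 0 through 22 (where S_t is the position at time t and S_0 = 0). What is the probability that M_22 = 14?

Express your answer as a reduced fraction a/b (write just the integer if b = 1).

Let M_22 = max(S_0,...,S_22). Use the reflection principle: for j ≥ 1, #{paths with M_22 ≥ j} = #{S_22 ≥ j} + #{S_22 ≥ j+1}.
By reflection, #{M_22 ≥ 14} = #{S_22 ≥ 14} + #{S_22 ≥ 15} = 9109 + 1794 = 10903.
#{M_22 ≥ 15} = #{S_22 ≥ 15} + #{S_22 ≥ 16} = 1794 + 1794 = 3588.
#{M_22 = 14} = 10903 - 3588 = 7315.
P(M_22 = 14) = 7315/4194304 = 7315/4194304

Answer: 7315/4194304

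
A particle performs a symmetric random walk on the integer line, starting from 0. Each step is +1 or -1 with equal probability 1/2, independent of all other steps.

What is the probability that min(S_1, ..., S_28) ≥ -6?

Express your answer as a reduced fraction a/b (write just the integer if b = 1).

Let f(t,s) = #length-t paths at position s with S_1..S_t all ≥ -6.
f(t,s) = f(t-1,s-1) + f(t-1,s+1) for s ≥ -6; f(t,s) = 0 for s < -6.
t=0: f(0,0)=1
t=1: f(1,-1)=1 f(1,1)=1
t=2: f(2,-2)=1 f(2,0)=2 f(2,2)=1
t=3: f(3,-3)=1 f(3,-1)=3 f(3,1)=3 f(3,3)=1
t=4: f(4,-4)=1 f(4,-2)=4 f(4,0)=6 f(4,2)=4 f(4,4)=1
t=5: f(5,-5)=1 f(5,-3)=5 f(5,-1)=10 f(5,1)=10 f(5,3)=5 f(5,5)=1
t=6: f(6,-6)=1 f(6,-4)=6 f(6,-2)=15 f(6,0)=20 f(6,2)=15 f(6,4)=6 f(6,6)=1
t=7: f(7,-5)=7 f(7,-3)=21 f(7,-1)=35 f(7,1)=35 f(7,3)=21 f(7,5)=7 f(7,7)=1
t=8: f(8,-6)=7 f(8,-4)=28 f(8,-2)=56 f(8,0)=70 f(8,2)=56 f(8,4)=28 f(8,6)=8 f(8,8)=1
t=9: f(9,-5)=35 f(9,-3)=84 f(9,-1)=126 f(9,1)=126 f(9,3)=84 f(9,5)=36 f(9,7)=9 f(9,9)=1
t=10: f(10,-6)=35 f(10,-4)=119 f(10,-2)=210 f(10,0)=252 f(10,2)=210 f(10,4)=120 f(10,6)=45 f(10,8)=10 f(10,10)=1
t=11: f(11,-5)=154 f(11,-3)=329 f(11,-1)=462 f(11,1)=462 f(11,3)=330 f(11,5)=165 f(11,7)=55 f(11,9)=11 f(11,11)=1
t=12: f(12,-6)=154 f(12,-4)=483 f(12,-2)=791 f(12,0)=924 f(12,2)=792 f(12,4)=495 f(12,6)=220 f(12,8)=66 f(12,10)=12 f(12,12)=1
t=13: f(13,-5)=637 f(13,-3)=1274 f(13,-1)=1715 f(13,1)=1716 f(13,3)=1287 f(13,5)=715 f(13,7)=286 f(13,9)=78 f(13,11)=13 f(13,13)=1
t=14: f(14,-6)=637 f(14,-4)=1911 f(14,-2)=2989 f(14,0)=3431 f(14,2)=3003 f(14,4)=2002 f(14,6)=1001 f(14,8)=364 f(14,10)=91 f(14,12)=14 f(14,14)=1
t=15: f(15,-5)=2548 f(15,-3)=4900 f(15,-1)=6420 f(15,1)=6434 f(15,3)=5005 f(15,5)=3003 f(15,7)=1365 f(15,9)=455 f(15,11)=105 f(15,13)=15 f(15,15)=1
t=16: f(16,-6)=2548 f(16,-4)=7448 f(16,-2)=11320 f(16,0)=12854 f(16,2)=11439 f(16,4)=8008 f(16,6)=4368 f(16,8)=1820 f(16,10)=560 f(16,12)=120 f(16,14)=16 f(16,16)=1
t=17: f(17,-5)=9996 f(17,-3)=18768 f(17,-1)=24174 f(17,1)=24293 f(17,3)=19447 f(17,5)=12376 f(17,7)=6188 f(17,9)=2380 f(17,11)=680 f(17,13)=136 f(17,15)=17 f(17,17)=1
t=18: f(18,-6)=9996 f(18,-4)=28764 f(18,-2)=42942 f(18,0)=48467 f(18,2)=43740 f(18,4)=31823 f(18,6)=18564 f(18,8)=8568 f(18,10)=3060 f(18,12)=816 f(18,14)=153 f(18,16)=18 f(18,18)=1
t=19: f(19,-5)=38760 f(19,-3)=71706 f(19,-1)=91409 f(19,1)=92207 f(19,3)=75563 f(19,5)=50387 f(19,7)=27132 f(19,9)=11628 f(19,11)=3876 f(19,13)=969 f(19,15)=171 f(19,17)=19 f(19,19)=1
t=20: f(20,-6)=38760 f(20,-4)=110466 f(20,-2)=163115 f(20,0)=183616 f(20,2)=167770 f(20,4)=125950 f(20,6)=77519 f(20,8)=38760 f(20,10)=15504 f(20,12)=4845 f(20,14)=1140 f(20,16)=190 f(20,18)=20 f(20,20)=1
t=21: f(21,-5)=149226 f(21,-3)=273581 f(21,-1)=346731 f(21,1)=351386 f(21,3)=293720 f(21,5)=203469 f(21,7)=116279 f(21,9)=54264 f(21,11)=20349 f(21,13)=5985 f(21,15)=1330 f(21,17)=210 f(21,19)=21 f(21,21)=1
t=22: f(22,-6)=149226 f(22,-4)=422807 f(22,-2)=620312 f(22,0)=698117 f(22,2)=645106 f(22,4)=497189 f(22,6)=319748 f(22,8)=170543 f(22,10)=74613 f(22,12)=26334 f(22,14)=7315 f(22,16)=1540 f(22,18)=231 f(22,20)=22 f(22,22)=1
t=23: f(23,-5)=572033 f(23,-3)=1043119 f(23,-1)=1318429 f(23,1)=1343223 f(23,3)=1142295 f(23,5)=816937 f(23,7)=490291 f(23,9)=245156 f(23,11)=100947 f(23,13)=33649 f(23,15)=8855 f(23,17)=1771 f(23,19)=253 f(23,21)=23 f(23,23)=1
t=24: f(24,-6)=572033 f(24,-4)=1615152 f(24,-2)=2361548 f(24,0)=2661652 f(24,2)=2485518 f(24,4)=1959232 f(24,6)=1307228 f(24,8)=735447 f(24,10)=346103 f(24,12)=134596 f(24,14)=42504 f(24,16)=10626 f(24,18)=2024 f(24,20)=276 f(24,22)=24 f(24,24)=1
t=25: f(25,-5)=2187185 f(25,-3)=3976700 f(25,-1)=5023200 f(25,1)=5147170 f(25,3)=4444750 f(25,5)=3266460 f(25,7)=2042675 f(25,9)=1081550 f(25,11)=480699 f(25,13)=177100 f(25,15)=53130 f(25,17)=12650 f(25,19)=2300 f(25,21)=300 f(25,23)=25 f(25,25)=1
t=26: f(26,-6)=2187185 f(26,-4)=6163885 f(26,-2)=8999900 f(26,0)=10170370 f(26,2)=9591920 f(26,4)=7711210 f(26,6)=5309135 f(26,8)=3124225 f(26,10)=1562249 f(26,12)=657799 f(26,14)=230230 f(26,16)=65780 f(26,18)=14950 f(26,20)=2600 f(26,22)=325 f(26,24)=26 f(26,26)=1
t=27: f(27,-5)=8351070 f(27,-3)=15163785 f(27,-1)=19170270 f(27,1)=19762290 f(27,3)=17303130 f(27,5)=13020345 f(27,7)=8433360 f(27,9)=4686474 f(27,11)=2220048 f(27,13)=888029 f(27,15)=296010 f(27,17)=80730 f(27,19)=17550 f(27,21)=2925 f(27,23)=351 f(27,25)=27 f(27,27)=1
t=28: f(28,-6)=8351070 f(28,-4)=23514855 f(28,-2)=34334055 f(28,0)=38932560 f(28,2)=37065420 f(28,4)=30323475 f(28,6)=21453705 f(28,8)=13119834 f(28,10)=6906522 f(28,12)=3108077 f(28,14)=1184039 f(28,16)=376740 f(28,18)=98280 f(28,20)=20475 f(28,22)=3276 f(28,24)=378 f(28,26)=28 f(28,28)=1
Σ_s f(28,s) = 218792790
P = 218792790/268435456 = 109396395/134217728

Answer: 109396395/134217728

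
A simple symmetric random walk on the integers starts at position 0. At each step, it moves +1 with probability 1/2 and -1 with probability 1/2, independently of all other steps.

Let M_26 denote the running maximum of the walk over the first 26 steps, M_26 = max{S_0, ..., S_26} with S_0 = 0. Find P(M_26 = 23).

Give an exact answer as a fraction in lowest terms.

Let M_26 = max(S_0,...,S_26). Use the reflection principle: for j ≥ 1, #{paths with M_26 ≥ j} = #{S_26 ≥ j} + #{S_26 ≥ j+1}.
By reflection, #{M_26 ≥ 23} = #{S_26 ≥ 23} + #{S_26 ≥ 24} = 27 + 27 = 54.
#{M_26 ≥ 24} = #{S_26 ≥ 24} + #{S_26 ≥ 25} = 27 + 1 = 28.
#{M_26 = 23} = 54 - 28 = 26.
P(M_26 = 23) = 26/67108864 = 13/33554432

Answer: 13/33554432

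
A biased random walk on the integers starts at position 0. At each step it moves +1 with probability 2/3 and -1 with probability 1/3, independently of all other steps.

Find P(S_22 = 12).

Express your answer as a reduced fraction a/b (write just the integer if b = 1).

Answer: 383516672/3486784401

Derivation:
To reach position 12 after 22 steps: need 17 steps of +1 and 5 steps of -1.
Number of such sequences: C(22,17) = 26334
Each has probability (2/3)^17 · (1/3)^5 = 131072/31381059609
P = 26334 · 131072/31381059609 = 383516672/3486784401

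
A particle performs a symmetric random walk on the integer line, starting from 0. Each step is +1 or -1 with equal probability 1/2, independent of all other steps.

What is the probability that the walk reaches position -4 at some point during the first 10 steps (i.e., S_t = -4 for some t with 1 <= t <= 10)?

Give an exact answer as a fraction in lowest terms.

Answer: 29/128

Derivation:
Count via complement. Let g(t,s) = #length-t paths at position s with S_1..S_t all ≠ -4.
g(t,s) = g(t-1,s-1) + g(t-1,s+1) for s ≠ -4; g(t,-4) = 0.
t=0: g(0,0)=1
t=1: g(1,-1)=1 g(1,1)=1
t=2: g(2,-2)=1 g(2,0)=2 g(2,2)=1
t=3: g(3,-3)=1 g(3,-1)=3 g(3,1)=3 g(3,3)=1
t=4: g(4,-2)=4 g(4,0)=6 g(4,2)=4 g(4,4)=1
t=5: g(5,-3)=4 g(5,-1)=10 g(5,1)=10 g(5,3)=5 g(5,5)=1
t=6: g(6,-2)=14 g(6,0)=20 g(6,2)=15 g(6,4)=6 g(6,6)=1
t=7: g(7,-3)=14 g(7,-1)=34 g(7,1)=35 g(7,3)=21 g(7,5)=7 g(7,7)=1
t=8: g(8,-2)=48 g(8,0)=69 g(8,2)=56 g(8,4)=28 g(8,6)=8 g(8,8)=1
t=9: g(9,-3)=48 g(9,-1)=117 g(9,1)=125 g(9,3)=84 g(9,5)=36 g(9,7)=9 g(9,9)=1
t=10: g(10,-2)=165 g(10,0)=242 g(10,2)=209 g(10,4)=120 g(10,6)=45 g(10,8)=10 g(10,10)=1
Paths never hitting -4: Σ_s g(10,s) = 792
Paths hitting -4: 2^10 - 792 = 232
P = 232/1024 = 29/128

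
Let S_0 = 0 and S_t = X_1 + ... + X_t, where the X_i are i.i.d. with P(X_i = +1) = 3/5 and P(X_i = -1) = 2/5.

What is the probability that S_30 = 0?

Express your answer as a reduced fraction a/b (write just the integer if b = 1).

Answer: 14586785749733474304/186264514923095703125

Derivation:
To be at 0 after 30 steps: need exactly 15 steps of +1 and 15 of -1.
Number of such sequences: C(30,15) = 155117520
Each has probability (3/5)^15 · (2/5)^15 = 470184984576/931322574615478515625
P = 155117520 · 470184984576/931322574615478515625 = 14586785749733474304/186264514923095703125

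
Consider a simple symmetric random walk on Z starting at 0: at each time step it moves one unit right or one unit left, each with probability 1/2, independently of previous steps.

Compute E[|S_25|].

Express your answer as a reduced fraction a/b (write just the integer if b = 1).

S_25 takes values m ≡ 1 (mod 2) with |m| ≤ 25; P(S_25=m) = C(25,(25+m)/2)/2^25.
Total paths: 2^25 = 33554432
Distribution: P(S=-25)=1/33554432, P(S=-23)=25/33554432, P(S=-21)=300/33554432, P(S=-19)=2300/33554432, P(S=-17)=12650/33554432, P(S=-15)=53130/33554432, P(S=-13)=177100/33554432, P(S=-11)=480700/33554432, P(S=-9)=1081575/33554432, P(S=-7)=2042975/33554432, P(S=-5)=3268760/33554432, P(S=-3)=4457400/33554432, P(S=-1)=5200300/33554432, P(S=1)=5200300/33554432, P(S=3)=4457400/33554432, P(S=5)=3268760/33554432, P(S=7)=2042975/33554432, P(S=9)=1081575/33554432, P(S=11)=480700/33554432, P(S=13)=177100/33554432, P(S=15)=53130/33554432, P(S=17)=12650/33554432, P(S=19)=2300/33554432, P(S=21)=300/33554432, P(S=23)=25/33554432, P(S=25)=1/33554432
E[|S_25|] = Σ_m |m|·P(S_25=m) = 135207800/33554432 = 16900975/4194304

Answer: 16900975/4194304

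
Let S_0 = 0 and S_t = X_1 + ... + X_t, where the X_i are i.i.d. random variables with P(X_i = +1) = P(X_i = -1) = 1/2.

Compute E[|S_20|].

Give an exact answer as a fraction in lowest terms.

Answer: 230945/65536

Derivation:
S_20 takes values m ≡ 0 (mod 2) with |m| ≤ 20; P(S_20=m) = C(20,(20+m)/2)/2^20.
Total paths: 2^20 = 1048576
Distribution: P(S=-20)=1/1048576, P(S=-18)=20/1048576, P(S=-16)=190/1048576, P(S=-14)=1140/1048576, P(S=-12)=4845/1048576, P(S=-10)=15504/1048576, P(S=-8)=38760/1048576, P(S=-6)=77520/1048576, P(S=-4)=125970/1048576, P(S=-2)=167960/1048576, P(S=0)=184756/1048576, P(S=2)=167960/1048576, P(S=4)=125970/1048576, P(S=6)=77520/1048576, P(S=8)=38760/1048576, P(S=10)=15504/1048576, P(S=12)=4845/1048576, P(S=14)=1140/1048576, P(S=16)=190/1048576, P(S=18)=20/1048576, P(S=20)=1/1048576
E[|S_20|] = Σ_m |m|·P(S_20=m) = 3695120/1048576 = 230945/65536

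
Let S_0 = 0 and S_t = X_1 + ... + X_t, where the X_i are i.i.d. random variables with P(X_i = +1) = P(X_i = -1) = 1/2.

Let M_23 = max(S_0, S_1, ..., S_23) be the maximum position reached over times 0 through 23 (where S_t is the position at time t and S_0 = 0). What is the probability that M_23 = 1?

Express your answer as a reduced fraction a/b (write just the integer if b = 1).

Let M_23 = max(S_0,...,S_23). Use the reflection principle: for j ≥ 1, #{paths with M_23 ≥ j} = #{S_23 ≥ j} + #{S_23 ≥ j+1}.
By reflection, #{M_23 ≥ 1} = #{S_23 ≥ 1} + #{S_23 ≥ 2} = 4194304 + 2842226 = 7036530.
#{M_23 ≥ 2} = #{S_23 ≥ 2} + #{S_23 ≥ 3} = 2842226 + 2842226 = 5684452.
#{M_23 = 1} = 7036530 - 5684452 = 1352078.
P(M_23 = 1) = 1352078/8388608 = 676039/4194304

Answer: 676039/4194304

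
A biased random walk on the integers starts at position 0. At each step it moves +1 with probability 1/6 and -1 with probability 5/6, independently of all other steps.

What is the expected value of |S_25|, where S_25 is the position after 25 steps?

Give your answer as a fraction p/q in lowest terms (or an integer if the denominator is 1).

S_25 takes values m ≡ 1 (mod 2) with |m| ≤ 25; P(S_25=m) = C(25,(25+m)/2) · (1/6)^((25+m)/2) · (5/6)^((25-m)/2).
Distribution: P(S=-25)=298023223876953125/28430288029929701376, P(S=-23)=1490116119384765625/28430288029929701376, P(S=-21)=298023223876953125/2369190669160808448, P(S=-19)=1370906829833984375/7107572007482425344, P(S=-17)=3015995025634765625/14215144014964850688, P(S=-15)=844478607177734375/4738381338321616896, P(S=-13)=844478607177734375/7107572007482425344, P(S=-11)=458431243896484375/7107572007482425344, P(S=-9)=91686248779296875/3158920892214411264, P(S=-7)=311733245849609375/28430288029929701376, P(S=-5)=12469329833984375/3553786003741212672, P(S=-3)=1133575439453125/1184595334580404224, P(S=-1)=1587005615234375/7107572007482425344, P(S=1)=317401123046875/7107572007482425344, P(S=3)=9068603515625/1184595334580404224, P(S=5)=3990185546875/3553786003741212672, P(S=7)=3990185546875/28430288029929701376, P(S=9)=46943359375/3158920892214411264, P(S=11)=9388671875/7107572007482425344, P(S=13)=691796875/7107572007482425344, P(S=15)=27671875/4738381338321616896, P(S=17)=3953125/14215144014964850688, P(S=19)=71875/7107572007482425344, P(S=21)=625/2369190669160808448, P(S=23)=125/28430288029929701376, P(S=25)=1/28430288029929701376
E[|S_25|] = Σ_m |m|·P(S_25=m) = 19743431771072038975/1184595334580404224

Answer: 19743431771072038975/1184595334580404224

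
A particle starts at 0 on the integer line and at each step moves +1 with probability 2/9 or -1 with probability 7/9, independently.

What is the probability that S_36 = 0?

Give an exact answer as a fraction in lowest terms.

Answer: 1291327786223501046251493785600/7509466514979724803946715958257547

Derivation:
To be at 0 after 36 steps: need exactly 18 steps of +1 and 18 of -1.
Number of such sequences: C(36,18) = 9075135300
Each has probability (2/9)^18 · (7/9)^18 = 426878854210636742656/22528399544939174411840147874772641
P = 9075135300 · 426878854210636742656/22528399544939174411840147874772641 = 1291327786223501046251493785600/7509466514979724803946715958257547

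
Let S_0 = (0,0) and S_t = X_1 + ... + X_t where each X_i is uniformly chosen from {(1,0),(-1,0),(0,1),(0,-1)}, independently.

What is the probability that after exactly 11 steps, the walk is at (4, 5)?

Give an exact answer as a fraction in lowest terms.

Answer: 2541/2097152

Derivation:
Let h be the number of horizontal steps (so 11-h are vertical). To end at (4,5) need (h+4)/2 right-steps and ((11-h)+5)/2 up-steps.
Sum over h with 4 ≤ h ≤ 6, h ≡ 0 (mod 2), 11-h ≡ 1 (mod 2):
h=4: C(11,4)·C(4,4)·C(7,6) = 330·1·7 = 2310
h=6: C(11,6)·C(6,5)·C(5,5) = 462·6·1 = 2772
Total favorable: 5082
Total paths: 4^11 = 4194304
P = 5082/4194304 = 2541/2097152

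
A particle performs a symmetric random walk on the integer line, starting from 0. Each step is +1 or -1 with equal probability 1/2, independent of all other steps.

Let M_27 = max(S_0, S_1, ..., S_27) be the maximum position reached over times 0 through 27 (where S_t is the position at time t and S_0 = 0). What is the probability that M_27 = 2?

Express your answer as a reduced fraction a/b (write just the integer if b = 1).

Answer: 4345965/33554432

Derivation:
Let M_27 = max(S_0,...,S_27). Use the reflection principle: for j ≥ 1, #{paths with M_27 ≥ j} = #{S_27 ≥ j} + #{S_27 ≥ j+1}.
By reflection, #{M_27 ≥ 2} = #{S_27 ≥ 2} + #{S_27 ≥ 3} = 47050564 + 47050564 = 94101128.
#{M_27 ≥ 3} = #{S_27 ≥ 3} + #{S_27 ≥ 4} = 47050564 + 29666704 = 76717268.
#{M_27 = 2} = 94101128 - 76717268 = 17383860.
P(M_27 = 2) = 17383860/134217728 = 4345965/33554432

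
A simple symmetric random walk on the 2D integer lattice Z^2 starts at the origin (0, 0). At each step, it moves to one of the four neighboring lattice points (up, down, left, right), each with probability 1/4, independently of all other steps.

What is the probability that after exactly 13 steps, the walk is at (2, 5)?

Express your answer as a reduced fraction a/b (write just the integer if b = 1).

Answer: 184041/33554432

Derivation:
Let h be the number of horizontal steps (so 13-h are vertical). To end at (2,5) need (h+2)/2 right-steps and ((13-h)+5)/2 up-steps.
Sum over h with 2 ≤ h ≤ 8, h ≡ 0 (mod 2), 13-h ≡ 1 (mod 2):
h=2: C(13,2)·C(2,2)·C(11,8) = 78·1·165 = 12870
h=4: C(13,4)·C(4,3)·C(9,7) = 715·4·36 = 102960
h=6: C(13,6)·C(6,4)·C(7,6) = 1716·15·7 = 180180
h=8: C(13,8)·C(8,5)·C(5,5) = 1287·56·1 = 72072
Total favorable: 368082
Total paths: 4^13 = 67108864
P = 368082/67108864 = 184041/33554432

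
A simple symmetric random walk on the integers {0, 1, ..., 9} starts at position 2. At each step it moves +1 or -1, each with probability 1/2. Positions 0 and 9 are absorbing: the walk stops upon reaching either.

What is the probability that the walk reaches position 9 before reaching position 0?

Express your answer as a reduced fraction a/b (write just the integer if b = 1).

Answer: 2/9

Derivation:
Symmetric walk (p = 1/2): the harmonic-function argument gives P(hit 9 before 0 | start at 2) = a/N.
P = 2/9 = 2/9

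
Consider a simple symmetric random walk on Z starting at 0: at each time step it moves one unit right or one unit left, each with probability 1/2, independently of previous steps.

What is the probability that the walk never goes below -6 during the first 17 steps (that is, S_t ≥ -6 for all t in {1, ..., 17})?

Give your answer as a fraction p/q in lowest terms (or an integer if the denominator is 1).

Answer: 14807/16384

Derivation:
Let f(t,s) = #length-t paths at position s with S_1..S_t all ≥ -6.
f(t,s) = f(t-1,s-1) + f(t-1,s+1) for s ≥ -6; f(t,s) = 0 for s < -6.
t=0: f(0,0)=1
t=1: f(1,-1)=1 f(1,1)=1
t=2: f(2,-2)=1 f(2,0)=2 f(2,2)=1
t=3: f(3,-3)=1 f(3,-1)=3 f(3,1)=3 f(3,3)=1
t=4: f(4,-4)=1 f(4,-2)=4 f(4,0)=6 f(4,2)=4 f(4,4)=1
t=5: f(5,-5)=1 f(5,-3)=5 f(5,-1)=10 f(5,1)=10 f(5,3)=5 f(5,5)=1
t=6: f(6,-6)=1 f(6,-4)=6 f(6,-2)=15 f(6,0)=20 f(6,2)=15 f(6,4)=6 f(6,6)=1
t=7: f(7,-5)=7 f(7,-3)=21 f(7,-1)=35 f(7,1)=35 f(7,3)=21 f(7,5)=7 f(7,7)=1
t=8: f(8,-6)=7 f(8,-4)=28 f(8,-2)=56 f(8,0)=70 f(8,2)=56 f(8,4)=28 f(8,6)=8 f(8,8)=1
t=9: f(9,-5)=35 f(9,-3)=84 f(9,-1)=126 f(9,1)=126 f(9,3)=84 f(9,5)=36 f(9,7)=9 f(9,9)=1
t=10: f(10,-6)=35 f(10,-4)=119 f(10,-2)=210 f(10,0)=252 f(10,2)=210 f(10,4)=120 f(10,6)=45 f(10,8)=10 f(10,10)=1
t=11: f(11,-5)=154 f(11,-3)=329 f(11,-1)=462 f(11,1)=462 f(11,3)=330 f(11,5)=165 f(11,7)=55 f(11,9)=11 f(11,11)=1
t=12: f(12,-6)=154 f(12,-4)=483 f(12,-2)=791 f(12,0)=924 f(12,2)=792 f(12,4)=495 f(12,6)=220 f(12,8)=66 f(12,10)=12 f(12,12)=1
t=13: f(13,-5)=637 f(13,-3)=1274 f(13,-1)=1715 f(13,1)=1716 f(13,3)=1287 f(13,5)=715 f(13,7)=286 f(13,9)=78 f(13,11)=13 f(13,13)=1
t=14: f(14,-6)=637 f(14,-4)=1911 f(14,-2)=2989 f(14,0)=3431 f(14,2)=3003 f(14,4)=2002 f(14,6)=1001 f(14,8)=364 f(14,10)=91 f(14,12)=14 f(14,14)=1
t=15: f(15,-5)=2548 f(15,-3)=4900 f(15,-1)=6420 f(15,1)=6434 f(15,3)=5005 f(15,5)=3003 f(15,7)=1365 f(15,9)=455 f(15,11)=105 f(15,13)=15 f(15,15)=1
t=16: f(16,-6)=2548 f(16,-4)=7448 f(16,-2)=11320 f(16,0)=12854 f(16,2)=11439 f(16,4)=8008 f(16,6)=4368 f(16,8)=1820 f(16,10)=560 f(16,12)=120 f(16,14)=16 f(16,16)=1
t=17: f(17,-5)=9996 f(17,-3)=18768 f(17,-1)=24174 f(17,1)=24293 f(17,3)=19447 f(17,5)=12376 f(17,7)=6188 f(17,9)=2380 f(17,11)=680 f(17,13)=136 f(17,15)=17 f(17,17)=1
Σ_s f(17,s) = 118456
P = 118456/131072 = 14807/16384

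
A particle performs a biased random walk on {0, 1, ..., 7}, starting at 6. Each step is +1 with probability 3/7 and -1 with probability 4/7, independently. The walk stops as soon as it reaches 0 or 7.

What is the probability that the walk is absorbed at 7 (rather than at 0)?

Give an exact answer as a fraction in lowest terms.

Answer: 10101/14197

Derivation:
Biased walk: p = 3/7, q = 4/7, r = q/p = 4/3
Gambler's ruin: P(hit 7 before 0 | start at 6) = (1 - r^a)/(1 - r^N)
r^6 = 4096/729; r^7 = 16384/2187
P = (1 - 4096/729) / (1 - 16384/2187) = -3367/729 / -14197/2187 = 10101/14197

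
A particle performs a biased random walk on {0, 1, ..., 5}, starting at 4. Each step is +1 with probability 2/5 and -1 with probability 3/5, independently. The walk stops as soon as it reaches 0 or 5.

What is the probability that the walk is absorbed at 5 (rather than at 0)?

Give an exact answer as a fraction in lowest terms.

Biased walk: p = 2/5, q = 3/5, r = q/p = 3/2
Gambler's ruin: P(hit 5 before 0 | start at 4) = (1 - r^a)/(1 - r^N)
r^4 = 81/16; r^5 = 243/32
P = (1 - 81/16) / (1 - 243/32) = -65/16 / -211/32 = 130/211

Answer: 130/211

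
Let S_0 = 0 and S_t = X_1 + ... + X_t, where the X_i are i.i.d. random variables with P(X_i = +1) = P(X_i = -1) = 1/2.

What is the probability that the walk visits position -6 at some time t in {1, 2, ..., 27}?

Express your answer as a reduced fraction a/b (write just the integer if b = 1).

Answer: 16628809/67108864

Derivation:
Count via complement. Let g(t,s) = #length-t paths at position s with S_1..S_t all ≠ -6.
g(t,s) = g(t-1,s-1) + g(t-1,s+1) for s ≠ -6; g(t,-6) = 0.
t=0: g(0,0)=1
t=1: g(1,-1)=1 g(1,1)=1
t=2: g(2,-2)=1 g(2,0)=2 g(2,2)=1
t=3: g(3,-3)=1 g(3,-1)=3 g(3,1)=3 g(3,3)=1
t=4: g(4,-4)=1 g(4,-2)=4 g(4,0)=6 g(4,2)=4 g(4,4)=1
t=5: g(5,-5)=1 g(5,-3)=5 g(5,-1)=10 g(5,1)=10 g(5,3)=5 g(5,5)=1
t=6: g(6,-4)=6 g(6,-2)=15 g(6,0)=20 g(6,2)=15 g(6,4)=6 g(6,6)=1
t=7: g(7,-5)=6 g(7,-3)=21 g(7,-1)=35 g(7,1)=35 g(7,3)=21 g(7,5)=7 g(7,7)=1
t=8: g(8,-4)=27 g(8,-2)=56 g(8,0)=70 g(8,2)=56 g(8,4)=28 g(8,6)=8 g(8,8)=1
t=9: g(9,-5)=27 g(9,-3)=83 g(9,-1)=126 g(9,1)=126 g(9,3)=84 g(9,5)=36 g(9,7)=9 g(9,9)=1
t=10: g(10,-4)=110 g(10,-2)=209 g(10,0)=252 g(10,2)=210 g(10,4)=120 g(10,6)=45 g(10,8)=10 g(10,10)=1
t=11: g(11,-5)=110 g(11,-3)=319 g(11,-1)=461 g(11,1)=462 g(11,3)=330 g(11,5)=165 g(11,7)=55 g(11,9)=11 g(11,11)=1
t=12: g(12,-4)=429 g(12,-2)=780 g(12,0)=923 g(12,2)=792 g(12,4)=495 g(12,6)=220 g(12,8)=66 g(12,10)=12 g(12,12)=1
t=13: g(13,-5)=429 g(13,-3)=1209 g(13,-1)=1703 g(13,1)=1715 g(13,3)=1287 g(13,5)=715 g(13,7)=286 g(13,9)=78 g(13,11)=13 g(13,13)=1
t=14: g(14,-4)=1638 g(14,-2)=2912 g(14,0)=3418 g(14,2)=3002 g(14,4)=2002 g(14,6)=1001 g(14,8)=364 g(14,10)=91 g(14,12)=14 g(14,14)=1
t=15: g(15,-5)=1638 g(15,-3)=4550 g(15,-1)=6330 g(15,1)=6420 g(15,3)=5004 g(15,5)=3003 g(15,7)=1365 g(15,9)=455 g(15,11)=105 g(15,13)=15 g(15,15)=1
t=16: g(16,-4)=6188 g(16,-2)=10880 g(16,0)=12750 g(16,2)=11424 g(16,4)=8007 g(16,6)=4368 g(16,8)=1820 g(16,10)=560 g(16,12)=120 g(16,14)=16 g(16,16)=1
t=17: g(17,-5)=6188 g(17,-3)=17068 g(17,-1)=23630 g(17,1)=24174 g(17,3)=19431 g(17,5)=12375 g(17,7)=6188 g(17,9)=2380 g(17,11)=680 g(17,13)=136 g(17,15)=17 g(17,17)=1
t=18: g(18,-4)=23256 g(18,-2)=40698 g(18,0)=47804 g(18,2)=43605 g(18,4)=31806 g(18,6)=18563 g(18,8)=8568 g(18,10)=3060 g(18,12)=816 g(18,14)=153 g(18,16)=18 g(18,18)=1
t=19: g(19,-5)=23256 g(19,-3)=63954 g(19,-1)=88502 g(19,1)=91409 g(19,3)=75411 g(19,5)=50369 g(19,7)=27131 g(19,9)=11628 g(19,11)=3876 g(19,13)=969 g(19,15)=171 g(19,17)=19 g(19,19)=1
t=20: g(20,-4)=87210 g(20,-2)=152456 g(20,0)=179911 g(20,2)=166820 g(20,4)=125780 g(20,6)=77500 g(20,8)=38759 g(20,10)=15504 g(20,12)=4845 g(20,14)=1140 g(20,16)=190 g(20,18)=20 g(20,20)=1
t=21: g(21,-5)=87210 g(21,-3)=239666 g(21,-1)=332367 g(21,1)=346731 g(21,3)=292600 g(21,5)=203280 g(21,7)=116259 g(21,9)=54263 g(21,11)=20349 g(21,13)=5985 g(21,15)=1330 g(21,17)=210 g(21,19)=21 g(21,21)=1
t=22: g(22,-4)=326876 g(22,-2)=572033 g(22,0)=679098 g(22,2)=639331 g(22,4)=495880 g(22,6)=319539 g(22,8)=170522 g(22,10)=74612 g(22,12)=26334 g(22,14)=7315 g(22,16)=1540 g(22,18)=231 g(22,20)=22 g(22,22)=1
t=23: g(23,-5)=326876 g(23,-3)=898909 g(23,-1)=1251131 g(23,1)=1318429 g(23,3)=1135211 g(23,5)=815419 g(23,7)=490061 g(23,9)=245134 g(23,11)=100946 g(23,13)=33649 g(23,15)=8855 g(23,17)=1771 g(23,19)=253 g(23,21)=23 g(23,23)=1
t=24: g(24,-4)=1225785 g(24,-2)=2150040 g(24,0)=2569560 g(24,2)=2453640 g(24,4)=1950630 g(24,6)=1305480 g(24,8)=735195 g(24,10)=346080 g(24,12)=134595 g(24,14)=42504 g(24,16)=10626 g(24,18)=2024 g(24,20)=276 g(24,22)=24 g(24,24)=1
t=25: g(25,-5)=1225785 g(25,-3)=3375825 g(25,-1)=4719600 g(25,1)=5023200 g(25,3)=4404270 g(25,5)=3256110 g(25,7)=2040675 g(25,9)=1081275 g(25,11)=480675 g(25,13)=177099 g(25,15)=53130 g(25,17)=12650 g(25,19)=2300 g(25,21)=300 g(25,23)=25 g(25,25)=1
t=26: g(26,-4)=4601610 g(26,-2)=8095425 g(26,0)=9742800 g(26,2)=9427470 g(26,4)=7660380 g(26,6)=5296785 g(26,8)=3121950 g(26,10)=1561950 g(26,12)=657774 g(26,14)=230229 g(26,16)=65780 g(26,18)=14950 g(26,20)=2600 g(26,22)=325 g(26,24)=26 g(26,26)=1
t=27: g(27,-5)=4601610 g(27,-3)=12697035 g(27,-1)=17838225 g(27,1)=19170270 g(27,3)=17087850 g(27,5)=12957165 g(27,7)=8418735 g(27,9)=4683900 g(27,11)=2219724 g(27,13)=888003 g(27,15)=296009 g(27,17)=80730 g(27,19)=17550 g(27,21)=2925 g(27,23)=351 g(27,25)=27 g(27,27)=1
Paths never hitting -6: Σ_s g(27,s) = 100960110
Paths hitting -6: 2^27 - 100960110 = 33257618
P = 33257618/134217728 = 16628809/67108864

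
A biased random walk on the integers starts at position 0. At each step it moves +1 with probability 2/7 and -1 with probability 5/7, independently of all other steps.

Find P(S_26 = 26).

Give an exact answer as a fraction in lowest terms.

To reach position 26 after 26 steps: need 26 steps of +1 and 0 steps of -1.
Number of such sequences: C(26,26) = 1
Each has probability (2/7)^26 · (5/7)^0 = 67108864/9387480337647754305649
P = 1 · 67108864/9387480337647754305649 = 67108864/9387480337647754305649

Answer: 67108864/9387480337647754305649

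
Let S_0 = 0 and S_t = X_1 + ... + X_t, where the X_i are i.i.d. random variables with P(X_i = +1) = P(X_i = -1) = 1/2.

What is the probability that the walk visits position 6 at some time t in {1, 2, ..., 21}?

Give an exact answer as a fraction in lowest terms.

Answer: 24805/131072

Derivation:
Count via complement. Let g(t,s) = #length-t paths at position s with S_1..S_t all ≠ 6.
g(t,s) = g(t-1,s-1) + g(t-1,s+1) for s ≠ 6; g(t,6) = 0.
t=0: g(0,0)=1
t=1: g(1,-1)=1 g(1,1)=1
t=2: g(2,-2)=1 g(2,0)=2 g(2,2)=1
t=3: g(3,-3)=1 g(3,-1)=3 g(3,1)=3 g(3,3)=1
t=4: g(4,-4)=1 g(4,-2)=4 g(4,0)=6 g(4,2)=4 g(4,4)=1
t=5: g(5,-5)=1 g(5,-3)=5 g(5,-1)=10 g(5,1)=10 g(5,3)=5 g(5,5)=1
t=6: g(6,-6)=1 g(6,-4)=6 g(6,-2)=15 g(6,0)=20 g(6,2)=15 g(6,4)=6
t=7: g(7,-7)=1 g(7,-5)=7 g(7,-3)=21 g(7,-1)=35 g(7,1)=35 g(7,3)=21 g(7,5)=6
t=8: g(8,-8)=1 g(8,-6)=8 g(8,-4)=28 g(8,-2)=56 g(8,0)=70 g(8,2)=56 g(8,4)=27
t=9: g(9,-9)=1 g(9,-7)=9 g(9,-5)=36 g(9,-3)=84 g(9,-1)=126 g(9,1)=126 g(9,3)=83 g(9,5)=27
t=10: g(10,-10)=1 g(10,-8)=10 g(10,-6)=45 g(10,-4)=120 g(10,-2)=210 g(10,0)=252 g(10,2)=209 g(10,4)=110
t=11: g(11,-11)=1 g(11,-9)=11 g(11,-7)=55 g(11,-5)=165 g(11,-3)=330 g(11,-1)=462 g(11,1)=461 g(11,3)=319 g(11,5)=110
t=12: g(12,-12)=1 g(12,-10)=12 g(12,-8)=66 g(12,-6)=220 g(12,-4)=495 g(12,-2)=792 g(12,0)=923 g(12,2)=780 g(12,4)=429
t=13: g(13,-13)=1 g(13,-11)=13 g(13,-9)=78 g(13,-7)=286 g(13,-5)=715 g(13,-3)=1287 g(13,-1)=1715 g(13,1)=1703 g(13,3)=1209 g(13,5)=429
t=14: g(14,-14)=1 g(14,-12)=14 g(14,-10)=91 g(14,-8)=364 g(14,-6)=1001 g(14,-4)=2002 g(14,-2)=3002 g(14,0)=3418 g(14,2)=2912 g(14,4)=1638
t=15: g(15,-15)=1 g(15,-13)=15 g(15,-11)=105 g(15,-9)=455 g(15,-7)=1365 g(15,-5)=3003 g(15,-3)=5004 g(15,-1)=6420 g(15,1)=6330 g(15,3)=4550 g(15,5)=1638
t=16: g(16,-16)=1 g(16,-14)=16 g(16,-12)=120 g(16,-10)=560 g(16,-8)=1820 g(16,-6)=4368 g(16,-4)=8007 g(16,-2)=11424 g(16,0)=12750 g(16,2)=10880 g(16,4)=6188
t=17: g(17,-17)=1 g(17,-15)=17 g(17,-13)=136 g(17,-11)=680 g(17,-9)=2380 g(17,-7)=6188 g(17,-5)=12375 g(17,-3)=19431 g(17,-1)=24174 g(17,1)=23630 g(17,3)=17068 g(17,5)=6188
t=18: g(18,-18)=1 g(18,-16)=18 g(18,-14)=153 g(18,-12)=816 g(18,-10)=3060 g(18,-8)=8568 g(18,-6)=18563 g(18,-4)=31806 g(18,-2)=43605 g(18,0)=47804 g(18,2)=40698 g(18,4)=23256
t=19: g(19,-19)=1 g(19,-17)=19 g(19,-15)=171 g(19,-13)=969 g(19,-11)=3876 g(19,-9)=11628 g(19,-7)=27131 g(19,-5)=50369 g(19,-3)=75411 g(19,-1)=91409 g(19,1)=88502 g(19,3)=63954 g(19,5)=23256
t=20: g(20,-20)=1 g(20,-18)=20 g(20,-16)=190 g(20,-14)=1140 g(20,-12)=4845 g(20,-10)=15504 g(20,-8)=38759 g(20,-6)=77500 g(20,-4)=125780 g(20,-2)=166820 g(20,0)=179911 g(20,2)=152456 g(20,4)=87210
t=21: g(21,-21)=1 g(21,-19)=21 g(21,-17)=210 g(21,-15)=1330 g(21,-13)=5985 g(21,-11)=20349 g(21,-9)=54263 g(21,-7)=116259 g(21,-5)=203280 g(21,-3)=292600 g(21,-1)=346731 g(21,1)=332367 g(21,3)=239666 g(21,5)=87210
Paths never hitting 6: Σ_s g(21,s) = 1700272
Paths hitting 6: 2^21 - 1700272 = 396880
P = 396880/2097152 = 24805/131072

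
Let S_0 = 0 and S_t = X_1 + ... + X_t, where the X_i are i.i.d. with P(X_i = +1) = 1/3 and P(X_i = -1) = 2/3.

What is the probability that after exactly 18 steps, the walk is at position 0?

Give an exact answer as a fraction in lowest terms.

To be at 0 after 18 steps: need exactly 9 steps of +1 and 9 of -1.
Number of such sequences: C(18,9) = 48620
Each has probability (1/3)^9 · (2/3)^9 = 512/387420489
P = 48620 · 512/387420489 = 24893440/387420489

Answer: 24893440/387420489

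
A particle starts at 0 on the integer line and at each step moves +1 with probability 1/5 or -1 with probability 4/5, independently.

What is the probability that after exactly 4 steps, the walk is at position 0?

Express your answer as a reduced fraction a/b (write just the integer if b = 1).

Answer: 96/625

Derivation:
To be at 0 after 4 steps: need exactly 2 steps of +1 and 2 of -1.
Number of such sequences: C(4,2) = 6
Each has probability (1/5)^2 · (4/5)^2 = 16/625
P = 6 · 16/625 = 96/625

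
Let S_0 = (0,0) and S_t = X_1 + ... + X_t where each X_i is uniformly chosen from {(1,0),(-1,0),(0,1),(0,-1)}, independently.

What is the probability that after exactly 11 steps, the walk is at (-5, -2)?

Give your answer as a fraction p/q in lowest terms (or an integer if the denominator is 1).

Let h be the number of horizontal steps (so 11-h are vertical). To end at (-5,-2) need (h-5)/2 right-steps and ((11-h)-2)/2 up-steps.
Sum over h with 5 ≤ h ≤ 9, h ≡ 1 (mod 2), 11-h ≡ 0 (mod 2):
h=5: C(11,5)·C(5,0)·C(6,2) = 462·1·15 = 6930
h=7: C(11,7)·C(7,1)·C(4,1) = 330·7·4 = 9240
h=9: C(11,9)·C(9,2)·C(2,0) = 55·36·1 = 1980
Total favorable: 18150
Total paths: 4^11 = 4194304
P = 18150/4194304 = 9075/2097152

Answer: 9075/2097152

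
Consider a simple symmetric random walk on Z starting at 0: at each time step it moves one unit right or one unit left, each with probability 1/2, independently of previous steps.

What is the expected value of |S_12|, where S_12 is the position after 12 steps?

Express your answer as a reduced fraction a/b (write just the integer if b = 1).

S_12 takes values m ≡ 0 (mod 2) with |m| ≤ 12; P(S_12=m) = C(12,(12+m)/2)/2^12.
Total paths: 2^12 = 4096
Distribution: P(S=-12)=1/4096, P(S=-10)=12/4096, P(S=-8)=66/4096, P(S=-6)=220/4096, P(S=-4)=495/4096, P(S=-2)=792/4096, P(S=0)=924/4096, P(S=2)=792/4096, P(S=4)=495/4096, P(S=6)=220/4096, P(S=8)=66/4096, P(S=10)=12/4096, P(S=12)=1/4096
E[|S_12|] = Σ_m |m|·P(S_12=m) = 11088/4096 = 693/256

Answer: 693/256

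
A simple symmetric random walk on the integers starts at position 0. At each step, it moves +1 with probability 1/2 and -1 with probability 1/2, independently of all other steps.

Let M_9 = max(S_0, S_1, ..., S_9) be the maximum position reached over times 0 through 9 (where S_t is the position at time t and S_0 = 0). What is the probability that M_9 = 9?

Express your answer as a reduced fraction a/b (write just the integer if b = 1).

Answer: 1/512

Derivation:
Let M_9 = max(S_0,...,S_9). Use the reflection principle: for j ≥ 1, #{paths with M_9 ≥ j} = #{S_9 ≥ j} + #{S_9 ≥ j+1}.
By reflection, #{M_9 ≥ 9} = #{S_9 ≥ 9} + #{S_9 ≥ 10} = 1 + 0 = 1.
#{M_9 ≥ 10} = #{S_9 ≥ 10} + #{S_9 ≥ 11} = 0 + 0 = 0.
#{M_9 = 9} = 1 - 0 = 1.
P(M_9 = 9) = 1/512 = 1/512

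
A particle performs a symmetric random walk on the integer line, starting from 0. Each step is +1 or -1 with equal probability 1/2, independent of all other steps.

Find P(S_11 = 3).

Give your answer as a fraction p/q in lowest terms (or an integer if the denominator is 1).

To reach position 3 after 11 steps: need 7 steps of +1 and 4 of -1.
Favorable paths: C(11,7) = 330
Total paths: 2^11 = 2048
P = 330/2048 = 165/1024

Answer: 165/1024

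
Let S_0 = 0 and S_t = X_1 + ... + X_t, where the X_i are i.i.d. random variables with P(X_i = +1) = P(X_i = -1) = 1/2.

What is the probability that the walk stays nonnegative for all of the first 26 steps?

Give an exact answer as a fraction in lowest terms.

Answer: 1300075/8388608

Derivation:
Let f(t,s) = #length-t paths at position s with S_1..S_t all ≥ 0.
f(t,s) = f(t-1,s-1) + f(t-1,s+1) for s ≥ 0; f(t,s) = 0 for s < 0.
t=0: f(0,0)=1
t=1: f(1,1)=1
t=2: f(2,0)=1 f(2,2)=1
t=3: f(3,1)=2 f(3,3)=1
t=4: f(4,0)=2 f(4,2)=3 f(4,4)=1
t=5: f(5,1)=5 f(5,3)=4 f(5,5)=1
t=6: f(6,0)=5 f(6,2)=9 f(6,4)=5 f(6,6)=1
t=7: f(7,1)=14 f(7,3)=14 f(7,5)=6 f(7,7)=1
t=8: f(8,0)=14 f(8,2)=28 f(8,4)=20 f(8,6)=7 f(8,8)=1
t=9: f(9,1)=42 f(9,3)=48 f(9,5)=27 f(9,7)=8 f(9,9)=1
t=10: f(10,0)=42 f(10,2)=90 f(10,4)=75 f(10,6)=35 f(10,8)=9 f(10,10)=1
t=11: f(11,1)=132 f(11,3)=165 f(11,5)=110 f(11,7)=44 f(11,9)=10 f(11,11)=1
t=12: f(12,0)=132 f(12,2)=297 f(12,4)=275 f(12,6)=154 f(12,8)=54 f(12,10)=11 f(12,12)=1
t=13: f(13,1)=429 f(13,3)=572 f(13,5)=429 f(13,7)=208 f(13,9)=65 f(13,11)=12 f(13,13)=1
t=14: f(14,0)=429 f(14,2)=1001 f(14,4)=1001 f(14,6)=637 f(14,8)=273 f(14,10)=77 f(14,12)=13 f(14,14)=1
t=15: f(15,1)=1430 f(15,3)=2002 f(15,5)=1638 f(15,7)=910 f(15,9)=350 f(15,11)=90 f(15,13)=14 f(15,15)=1
t=16: f(16,0)=1430 f(16,2)=3432 f(16,4)=3640 f(16,6)=2548 f(16,8)=1260 f(16,10)=440 f(16,12)=104 f(16,14)=15 f(16,16)=1
t=17: f(17,1)=4862 f(17,3)=7072 f(17,5)=6188 f(17,7)=3808 f(17,9)=1700 f(17,11)=544 f(17,13)=119 f(17,15)=16 f(17,17)=1
t=18: f(18,0)=4862 f(18,2)=11934 f(18,4)=13260 f(18,6)=9996 f(18,8)=5508 f(18,10)=2244 f(18,12)=663 f(18,14)=135 f(18,16)=17 f(18,18)=1
t=19: f(19,1)=16796 f(19,3)=25194 f(19,5)=23256 f(19,7)=15504 f(19,9)=7752 f(19,11)=2907 f(19,13)=798 f(19,15)=152 f(19,17)=18 f(19,19)=1
t=20: f(20,0)=16796 f(20,2)=41990 f(20,4)=48450 f(20,6)=38760 f(20,8)=23256 f(20,10)=10659 f(20,12)=3705 f(20,14)=950 f(20,16)=170 f(20,18)=19 f(20,20)=1
t=21: f(21,1)=58786 f(21,3)=90440 f(21,5)=87210 f(21,7)=62016 f(21,9)=33915 f(21,11)=14364 f(21,13)=4655 f(21,15)=1120 f(21,17)=189 f(21,19)=20 f(21,21)=1
t=22: f(22,0)=58786 f(22,2)=149226 f(22,4)=177650 f(22,6)=149226 f(22,8)=95931 f(22,10)=48279 f(22,12)=19019 f(22,14)=5775 f(22,16)=1309 f(22,18)=209 f(22,20)=21 f(22,22)=1
t=23: f(23,1)=208012 f(23,3)=326876 f(23,5)=326876 f(23,7)=245157 f(23,9)=144210 f(23,11)=67298 f(23,13)=24794 f(23,15)=7084 f(23,17)=1518 f(23,19)=230 f(23,21)=22 f(23,23)=1
t=24: f(24,0)=208012 f(24,2)=534888 f(24,4)=653752 f(24,6)=572033 f(24,8)=389367 f(24,10)=211508 f(24,12)=92092 f(24,14)=31878 f(24,16)=8602 f(24,18)=1748 f(24,20)=252 f(24,22)=23 f(24,24)=1
t=25: f(25,1)=742900 f(25,3)=1188640 f(25,5)=1225785 f(25,7)=961400 f(25,9)=600875 f(25,11)=303600 f(25,13)=123970 f(25,15)=40480 f(25,17)=10350 f(25,19)=2000 f(25,21)=275 f(25,23)=24 f(25,25)=1
t=26: f(26,0)=742900 f(26,2)=1931540 f(26,4)=2414425 f(26,6)=2187185 f(26,8)=1562275 f(26,10)=904475 f(26,12)=427570 f(26,14)=164450 f(26,16)=50830 f(26,18)=12350 f(26,20)=2275 f(26,22)=299 f(26,24)=25 f(26,26)=1
Σ_s f(26,s) = 10400600
P = 10400600/67108864 = 1300075/8388608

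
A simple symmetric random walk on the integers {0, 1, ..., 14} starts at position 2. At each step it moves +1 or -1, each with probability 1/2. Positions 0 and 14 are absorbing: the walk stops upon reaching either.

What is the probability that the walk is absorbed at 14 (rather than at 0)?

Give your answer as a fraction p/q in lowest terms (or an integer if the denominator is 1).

Symmetric walk (p = 1/2): the harmonic-function argument gives P(hit 14 before 0 | start at 2) = a/N.
P = 2/14 = 1/7

Answer: 1/7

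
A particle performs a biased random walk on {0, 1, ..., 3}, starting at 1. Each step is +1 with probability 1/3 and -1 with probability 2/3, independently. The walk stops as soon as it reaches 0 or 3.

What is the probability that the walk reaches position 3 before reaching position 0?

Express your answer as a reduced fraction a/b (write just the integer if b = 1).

Biased walk: p = 1/3, q = 2/3, r = q/p = 2
Gambler's ruin: P(hit 3 before 0 | start at 1) = (1 - r^a)/(1 - r^N)
r^1 = 2; r^3 = 8
P = (1 - 2) / (1 - 8) = -1 / -7 = 1/7

Answer: 1/7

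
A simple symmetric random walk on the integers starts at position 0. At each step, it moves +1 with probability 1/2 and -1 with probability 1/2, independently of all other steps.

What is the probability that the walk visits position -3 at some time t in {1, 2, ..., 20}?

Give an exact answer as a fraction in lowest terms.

Answer: 131975/262144

Derivation:
Count via complement. Let g(t,s) = #length-t paths at position s with S_1..S_t all ≠ -3.
g(t,s) = g(t-1,s-1) + g(t-1,s+1) for s ≠ -3; g(t,-3) = 0.
t=0: g(0,0)=1
t=1: g(1,-1)=1 g(1,1)=1
t=2: g(2,-2)=1 g(2,0)=2 g(2,2)=1
t=3: g(3,-1)=3 g(3,1)=3 g(3,3)=1
t=4: g(4,-2)=3 g(4,0)=6 g(4,2)=4 g(4,4)=1
t=5: g(5,-1)=9 g(5,1)=10 g(5,3)=5 g(5,5)=1
t=6: g(6,-2)=9 g(6,0)=19 g(6,2)=15 g(6,4)=6 g(6,6)=1
t=7: g(7,-1)=28 g(7,1)=34 g(7,3)=21 g(7,5)=7 g(7,7)=1
t=8: g(8,-2)=28 g(8,0)=62 g(8,2)=55 g(8,4)=28 g(8,6)=8 g(8,8)=1
t=9: g(9,-1)=90 g(9,1)=117 g(9,3)=83 g(9,5)=36 g(9,7)=9 g(9,9)=1
t=10: g(10,-2)=90 g(10,0)=207 g(10,2)=200 g(10,4)=119 g(10,6)=45 g(10,8)=10 g(10,10)=1
t=11: g(11,-1)=297 g(11,1)=407 g(11,3)=319 g(11,5)=164 g(11,7)=55 g(11,9)=11 g(11,11)=1
t=12: g(12,-2)=297 g(12,0)=704 g(12,2)=726 g(12,4)=483 g(12,6)=219 g(12,8)=66 g(12,10)=12 g(12,12)=1
t=13: g(13,-1)=1001 g(13,1)=1430 g(13,3)=1209 g(13,5)=702 g(13,7)=285 g(13,9)=78 g(13,11)=13 g(13,13)=1
t=14: g(14,-2)=1001 g(14,0)=2431 g(14,2)=2639 g(14,4)=1911 g(14,6)=987 g(14,8)=363 g(14,10)=91 g(14,12)=14 g(14,14)=1
t=15: g(15,-1)=3432 g(15,1)=5070 g(15,3)=4550 g(15,5)=2898 g(15,7)=1350 g(15,9)=454 g(15,11)=105 g(15,13)=15 g(15,15)=1
t=16: g(16,-2)=3432 g(16,0)=8502 g(16,2)=9620 g(16,4)=7448 g(16,6)=4248 g(16,8)=1804 g(16,10)=559 g(16,12)=120 g(16,14)=16 g(16,16)=1
t=17: g(17,-1)=11934 g(17,1)=18122 g(17,3)=17068 g(17,5)=11696 g(17,7)=6052 g(17,9)=2363 g(17,11)=679 g(17,13)=136 g(17,15)=17 g(17,17)=1
t=18: g(18,-2)=11934 g(18,0)=30056 g(18,2)=35190 g(18,4)=28764 g(18,6)=17748 g(18,8)=8415 g(18,10)=3042 g(18,12)=815 g(18,14)=153 g(18,16)=18 g(18,18)=1
t=19: g(19,-1)=41990 g(19,1)=65246 g(19,3)=63954 g(19,5)=46512 g(19,7)=26163 g(19,9)=11457 g(19,11)=3857 g(19,13)=968 g(19,15)=171 g(19,17)=19 g(19,19)=1
t=20: g(20,-2)=41990 g(20,0)=107236 g(20,2)=129200 g(20,4)=110466 g(20,6)=72675 g(20,8)=37620 g(20,10)=15314 g(20,12)=4825 g(20,14)=1139 g(20,16)=190 g(20,18)=20 g(20,20)=1
Paths never hitting -3: Σ_s g(20,s) = 520676
Paths hitting -3: 2^20 - 520676 = 527900
P = 527900/1048576 = 131975/262144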